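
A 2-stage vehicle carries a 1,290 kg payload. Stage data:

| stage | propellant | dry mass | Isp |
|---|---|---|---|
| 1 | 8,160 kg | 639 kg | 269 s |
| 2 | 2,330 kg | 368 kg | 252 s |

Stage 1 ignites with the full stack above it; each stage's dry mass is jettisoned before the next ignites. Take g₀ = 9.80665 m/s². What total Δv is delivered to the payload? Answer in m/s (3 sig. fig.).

Ignition mass of stage 1 = 8,160+639 + 2,330+368 + 1,290 = 12,787 kg.
Stage 1: m₀ = 12,787 kg, m_f = 12,787 − 8,160 = 4,627 kg; Δv = 269×9.80665×ln(2.764) = 2638.0×1.0165 ≈ 2682 m/s.
Stage 2: m₀ = 3,988 kg, m_f = 3,988 − 2,330 = 1,658 kg; Δv = 252×9.80665×ln(2.405) = 2471.3×0.8777 ≈ 2169 m/s.
Total Δv = 2682 + 2169 = 4851 m/s.

Δv ≈ 4850 m/s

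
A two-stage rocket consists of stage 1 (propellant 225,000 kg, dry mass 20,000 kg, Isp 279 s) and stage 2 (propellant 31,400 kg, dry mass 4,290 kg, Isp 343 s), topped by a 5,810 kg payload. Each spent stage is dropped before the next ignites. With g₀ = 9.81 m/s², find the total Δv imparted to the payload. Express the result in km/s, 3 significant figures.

Ignition mass of stage 1 = 225,000+20,000 + 31,400+4,290 + 5,810 = 286,500 kg.
Stage 1: m₀ = 286,500 kg, m_f = 286,500 − 225,000 = 61,500 kg; Δv = 279×9.81×ln(4.659) = 2737.0×1.5387 ≈ 4211 m/s.
Stage 2: m₀ = 41,500 kg, m_f = 41,500 − 31,400 = 10,100 kg; Δv = 343×9.81×ln(4.109) = 3364.8×1.4132 ≈ 4755 m/s.
Total Δv = 4211 + 4755 = 8966 m/s.

Δv ≈ 8.97 km/s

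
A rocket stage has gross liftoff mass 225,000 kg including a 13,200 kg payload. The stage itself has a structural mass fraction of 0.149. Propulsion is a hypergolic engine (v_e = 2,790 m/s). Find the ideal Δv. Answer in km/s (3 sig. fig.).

Δv ≈ 4.51 km/s

Stage wet mass = m₀ − payload = 225,000 − 13,200 = 211,800 kg.
Stage dry mass = ε × stage wet mass = 0.149 × 211,800 = 31,558.2 kg.
Burnout mass m_f = stage dry + payload = 31,558.2 + 13,200 = 44,758.2 kg.
Δv = v_e · ln(225,000/44,758.2) = 2790.0 × ln(5.027) = 2790.0 × 1.6148 ≈ 4505 m/s.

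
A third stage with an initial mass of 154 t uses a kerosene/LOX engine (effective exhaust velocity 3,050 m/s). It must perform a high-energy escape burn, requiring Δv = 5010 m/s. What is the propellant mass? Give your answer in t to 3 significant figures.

propellant mass ≈ 124 t

From the ideal rocket equation, m₀/m_f = exp(Δv / v_e) = exp(5010 / 3050.0) = exp(1.6426) = 5.1687.
m_f = 154 / 5.1687 = 29.7947 t, so propellant = m₀ − m_f = 154 − 29.7947 = 124.2053 t.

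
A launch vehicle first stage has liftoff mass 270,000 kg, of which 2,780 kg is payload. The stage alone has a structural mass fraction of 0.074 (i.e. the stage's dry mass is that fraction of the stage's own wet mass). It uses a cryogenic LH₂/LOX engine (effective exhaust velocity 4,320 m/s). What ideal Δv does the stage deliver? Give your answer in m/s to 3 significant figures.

Stage wet mass = m₀ − payload = 270,000 − 2,780 = 267,220 kg.
Stage dry mass = ε × stage wet mass = 0.074 × 267,220 = 19,774.3 kg.
Burnout mass m_f = stage dry + payload = 19,774.3 + 2,780 = 22,554.3 kg.
Δv = v_e · ln(270,000/22,554.3) = 4320.0 × ln(11.97) = 4320.0 × 2.4825 ≈ 10724 m/s.

Δv ≈ 10700 m/s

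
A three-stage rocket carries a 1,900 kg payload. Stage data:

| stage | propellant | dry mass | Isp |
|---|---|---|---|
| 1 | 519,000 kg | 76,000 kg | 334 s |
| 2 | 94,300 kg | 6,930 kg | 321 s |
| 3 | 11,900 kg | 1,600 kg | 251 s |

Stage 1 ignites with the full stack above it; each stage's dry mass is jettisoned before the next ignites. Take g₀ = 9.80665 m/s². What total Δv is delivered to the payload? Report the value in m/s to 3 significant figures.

Δv ≈ 13100 m/s

Ignition mass of stage 1 = 519,000+76,000 + 94,300+6,930 + 11,900+1,600 + 1,900 = 711,630 kg.
Stage 1: m₀ = 711,630 kg, m_f = 711,630 − 519,000 = 192,630 kg; Δv = 334×9.80665×ln(3.694) = 3275.4×1.3068 ≈ 4280 m/s.
Stage 2: m₀ = 116,630 kg, m_f = 116,630 − 94,300 = 22,330 kg; Δv = 321×9.80665×ln(5.223) = 3147.9×1.6531 ≈ 5204 m/s.
Stage 3: m₀ = 15,400 kg, m_f = 15,400 − 11,900 = 3,500 kg; Δv = 251×9.80665×ln(4.4) = 2461.5×1.4816 ≈ 3647 m/s.
Total Δv = 4280 + 5204 + 3647 = 13131 m/s.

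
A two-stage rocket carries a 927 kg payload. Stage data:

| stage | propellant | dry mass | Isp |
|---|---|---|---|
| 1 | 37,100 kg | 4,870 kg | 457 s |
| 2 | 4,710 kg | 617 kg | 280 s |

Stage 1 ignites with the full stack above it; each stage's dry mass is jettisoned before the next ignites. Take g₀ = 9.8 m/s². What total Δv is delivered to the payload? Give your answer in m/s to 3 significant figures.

Ignition mass of stage 1 = 37,100+4,870 + 4,710+617 + 927 = 48,224 kg.
Stage 1: m₀ = 48,224 kg, m_f = 48,224 − 37,100 = 11,124 kg; Δv = 457×9.8×ln(4.335) = 4478.6×1.4668 ≈ 6569 m/s.
Stage 2: m₀ = 6,254 kg, m_f = 6,254 − 4,710 = 1,544 kg; Δv = 280×9.8×ln(4.051) = 2744.0×1.3988 ≈ 3838 m/s.
Total Δv = 6569 + 3838 = 10407 m/s.

Δv ≈ 10400 m/s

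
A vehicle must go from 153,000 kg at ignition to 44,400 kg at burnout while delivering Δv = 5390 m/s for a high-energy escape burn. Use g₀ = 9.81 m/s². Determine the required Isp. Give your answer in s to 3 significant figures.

Isp ≈ 444 s

ln(m₀/m_f) = ln(153000/44400) = ln(3.446) = 1.2372.
From the ideal rocket equation, v_e = Δv / ln(m₀/m_f) = 5390 / 1.2372 = 4356.6 m/s.
Isp = v_e / g₀ = 4356.6 / 9.81 = 444.1 s.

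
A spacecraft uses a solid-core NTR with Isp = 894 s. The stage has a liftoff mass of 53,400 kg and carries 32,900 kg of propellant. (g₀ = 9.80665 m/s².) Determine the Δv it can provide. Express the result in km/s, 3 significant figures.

v_e = Isp · g₀ = 894 × 9.80665 = 8767.1 m/s.
m_f = m₀ − m_prop = 53,400 − 32,900 = 20,500 kg.
By the Tsiolkovsky rocket equation, Δv = v_e · ln(m₀/m_f) = 8767.1 × ln(2.605) = 8767.1 × 0.9574 ≈ 8393.5 m/s.

Δv ≈ 8.39 km/s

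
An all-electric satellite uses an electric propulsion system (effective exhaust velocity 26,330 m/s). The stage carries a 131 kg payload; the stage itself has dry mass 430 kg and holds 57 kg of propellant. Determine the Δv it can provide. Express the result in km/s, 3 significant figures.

m₀ = payload + dry + propellant = 131 + 430 + 57 = 618 kg.
m_f = payload + dry = 131 + 430 = 561 kg.
Δv = v_e · ln(m₀/m_f) = 26330.0 × ln(1.102) = 26330.0 × 0.0968 ≈ 2547.9 m/s.

Δv ≈ 2.55 km/s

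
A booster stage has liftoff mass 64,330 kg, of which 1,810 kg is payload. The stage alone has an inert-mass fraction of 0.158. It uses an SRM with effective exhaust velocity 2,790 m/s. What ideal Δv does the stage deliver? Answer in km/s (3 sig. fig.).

Stage wet mass = m₀ − payload = 64,330 − 1,810 = 62,520 kg.
Stage dry mass = ε × stage wet mass = 0.158 × 62,520 = 9,878.16 kg.
Burnout mass m_f = stage dry + payload = 9,878.16 + 1,810 = 11,688.16 kg.
Using Δv = v_e ln(m₀/m_f): Δv = v_e · ln(64,330/11,688.16) = 2790.0 × ln(5.504) = 2790.0 × 1.7054 ≈ 4758 m/s.

Δv ≈ 4.76 km/s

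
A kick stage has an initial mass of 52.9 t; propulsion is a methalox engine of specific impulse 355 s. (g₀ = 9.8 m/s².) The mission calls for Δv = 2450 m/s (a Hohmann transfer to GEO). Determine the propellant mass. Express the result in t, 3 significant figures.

propellant mass ≈ 26.7 t

v_e = Isp · g₀ = 355 × 9.8 = 3479.0 m/s.
m₀/m_f = exp(Δv / v_e) = exp(2450 / 3479.0) = exp(0.7042) = 2.0223.
m_f = 52.9 / 2.0223 = 26.1583 t, so propellant = m₀ − m_f = 52.9 − 26.1583 = 26.7417 t.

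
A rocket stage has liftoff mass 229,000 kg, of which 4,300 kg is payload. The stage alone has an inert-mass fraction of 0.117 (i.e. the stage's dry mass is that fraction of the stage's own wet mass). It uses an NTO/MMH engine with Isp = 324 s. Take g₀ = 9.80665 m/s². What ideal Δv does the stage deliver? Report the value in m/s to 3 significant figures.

Δv ≈ 6400 m/s

Stage wet mass = m₀ − payload = 229,000 − 4,300 = 224,700 kg.
Stage dry mass = ε × stage wet mass = 0.117 × 224,700 = 26,289.9 kg.
Burnout mass m_f = stage dry + payload = 26,289.9 + 4,300 = 30,589.9 kg.
v_e = Isp · g₀ = 324 × 9.80665 = 3177.4 m/s.
Δv = v_e · ln(229,000/30,589.9) = 3177.4 × ln(7.486) = 3177.4 × 2.0131 ≈ 6396 m/s.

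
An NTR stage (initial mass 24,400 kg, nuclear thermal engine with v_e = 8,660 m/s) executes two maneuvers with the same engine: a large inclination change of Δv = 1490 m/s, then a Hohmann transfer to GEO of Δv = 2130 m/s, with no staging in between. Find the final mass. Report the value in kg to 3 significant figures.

final mass ≈ 16100 kg

After the first burn: m = 24400 × exp(−1490/8660.0) = 24400 × 0.84193 = 20,543.1 kg.
After the second burn: m = 20,543.1 × exp(−2130/8660.0) = 20,543.1 × 0.78195 = 16,063.7 kg.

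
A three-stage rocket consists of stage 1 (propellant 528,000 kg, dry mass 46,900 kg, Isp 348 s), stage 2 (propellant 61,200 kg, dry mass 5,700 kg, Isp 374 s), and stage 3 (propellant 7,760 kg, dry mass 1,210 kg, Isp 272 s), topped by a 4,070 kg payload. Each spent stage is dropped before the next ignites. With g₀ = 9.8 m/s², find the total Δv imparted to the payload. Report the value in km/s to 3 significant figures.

Δv ≈ 13.3 km/s

Ignition mass of stage 1 = 528,000+46,900 + 61,200+5,700 + 7,760+1,210 + 4,070 = 654,840 kg.
Stage 1: m₀ = 654,840 kg, m_f = 654,840 − 528,000 = 126,840 kg; Δv = 348×9.8×ln(5.163) = 3410.4×1.6415 ≈ 5598 m/s.
Stage 2: m₀ = 79,940 kg, m_f = 79,940 − 61,200 = 18,740 kg; Δv = 374×9.8×ln(4.266) = 3665.2×1.4506 ≈ 5317 m/s.
Stage 3: m₀ = 13,040 kg, m_f = 13,040 − 7,760 = 5,280 kg; Δv = 272×9.8×ln(2.47) = 2665.6×0.9041 ≈ 2410 m/s.
Total Δv = 5598 + 5317 + 2410 = 13325 m/s.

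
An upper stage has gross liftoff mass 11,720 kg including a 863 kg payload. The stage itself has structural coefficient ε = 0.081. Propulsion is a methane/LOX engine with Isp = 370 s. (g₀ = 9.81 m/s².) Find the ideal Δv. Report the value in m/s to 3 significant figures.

Stage wet mass = m₀ − payload = 11,720 − 863 = 10,857 kg.
Stage dry mass = ε × stage wet mass = 0.081 × 10,857 = 879.417 kg.
Burnout mass m_f = stage dry + payload = 879.417 + 863 = 1,742.417 kg.
v_e = Isp · g₀ = 370 × 9.81 = 3629.7 m/s.
Using Δv = v_e ln(m₀/m_f): Δv = v_e · ln(11,720/1,742.417) = 3629.7 × ln(6.726) = 3629.7 × 1.9060 ≈ 6918 m/s.

Δv ≈ 6920 m/s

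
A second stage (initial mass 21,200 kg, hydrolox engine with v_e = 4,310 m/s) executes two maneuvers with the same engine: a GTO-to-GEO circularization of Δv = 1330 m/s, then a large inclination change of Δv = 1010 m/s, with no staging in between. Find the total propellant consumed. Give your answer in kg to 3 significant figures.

total propellant consumed ≈ 8880 kg

After the first burn: m = 21200 × exp(−1330/4310.0) = 21200 × 0.73449 = 15,571.2 kg.
After the second burn: m = 15,571.2 × exp(−1010/4310.0) = 15,571.2 × 0.79109 = 12,318.2 kg.
Total propellant = m₀ − m_final = 21200 − 12,318.2 = 8,881.8 kg.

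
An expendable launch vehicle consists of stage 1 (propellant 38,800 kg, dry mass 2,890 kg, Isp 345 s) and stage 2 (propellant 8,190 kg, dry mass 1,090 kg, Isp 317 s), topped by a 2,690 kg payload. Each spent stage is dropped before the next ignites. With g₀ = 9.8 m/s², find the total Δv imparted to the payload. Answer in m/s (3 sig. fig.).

Δv ≈ 7920 m/s

Ignition mass of stage 1 = 38,800+2,890 + 8,190+1,090 + 2,690 = 53,660 kg.
Stage 1: m₀ = 53,660 kg, m_f = 53,660 − 38,800 = 14,860 kg; Δv = 345×9.8×ln(3.611) = 3381.0×1.2840 ≈ 4341 m/s.
Stage 2: m₀ = 11,970 kg, m_f = 11,970 − 8,190 = 3,780 kg; Δv = 317×9.8×ln(3.167) = 3106.6×1.1527 ≈ 3581 m/s.
Total Δv = 4341 + 3581 = 7922 m/s.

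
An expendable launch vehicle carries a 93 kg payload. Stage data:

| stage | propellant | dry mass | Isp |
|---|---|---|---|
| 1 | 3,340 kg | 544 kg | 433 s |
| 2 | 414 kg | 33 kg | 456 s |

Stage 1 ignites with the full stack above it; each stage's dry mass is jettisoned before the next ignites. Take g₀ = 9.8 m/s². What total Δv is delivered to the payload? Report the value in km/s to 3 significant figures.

Δv ≈ 12.5 km/s

Ignition mass of stage 1 = 3,340+544 + 414+33 + 93 = 4,424 kg.
Stage 1: m₀ = 4,424 kg, m_f = 4,424 − 3,340 = 1,084 kg; Δv = 433×9.8×ln(4.081) = 4243.4×1.4064 ≈ 5968 m/s.
Stage 2: m₀ = 540 kg, m_f = 540 − 414 = 126 kg; Δv = 456×9.8×ln(4.286) = 4468.8×1.4553 ≈ 6503 m/s.
Total Δv = 5968 + 6503 = 12471 m/s.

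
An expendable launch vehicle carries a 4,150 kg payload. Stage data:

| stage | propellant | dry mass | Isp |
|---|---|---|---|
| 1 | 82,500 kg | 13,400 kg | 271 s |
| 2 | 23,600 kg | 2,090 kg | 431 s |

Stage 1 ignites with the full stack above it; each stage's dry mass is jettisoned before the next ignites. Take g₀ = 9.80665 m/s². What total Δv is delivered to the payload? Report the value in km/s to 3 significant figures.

Δv ≈ 9.45 km/s

Ignition mass of stage 1 = 82,500+13,400 + 23,600+2,090 + 4,150 = 125,740 kg.
Stage 1: m₀ = 125,740 kg, m_f = 125,740 − 82,500 = 43,240 kg; Δv = 271×9.80665×ln(2.908) = 2657.6×1.0675 ≈ 2837 m/s.
Stage 2: m₀ = 29,840 kg, m_f = 29,840 − 23,600 = 6,240 kg; Δv = 431×9.80665×ln(4.782) = 4226.7×1.5649 ≈ 6614 m/s.
Total Δv = 2837 + 6614 = 9451 m/s.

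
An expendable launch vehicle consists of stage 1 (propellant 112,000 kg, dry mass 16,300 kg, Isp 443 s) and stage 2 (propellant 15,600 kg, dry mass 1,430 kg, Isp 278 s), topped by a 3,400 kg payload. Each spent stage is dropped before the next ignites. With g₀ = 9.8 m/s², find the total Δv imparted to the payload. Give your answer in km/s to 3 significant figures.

Ignition mass of stage 1 = 112,000+16,300 + 15,600+1,430 + 3,400 = 148,730 kg.
Stage 1: m₀ = 148,730 kg, m_f = 148,730 − 112,000 = 36,730 kg; Δv = 443×9.8×ln(4.049) = 4341.4×1.3985 ≈ 6072 m/s.
Stage 2: m₀ = 20,430 kg, m_f = 20,430 − 15,600 = 4,830 kg; Δv = 278×9.8×ln(4.23) = 2724.4×1.4422 ≈ 3929 m/s.
Total Δv = 6072 + 3929 = 10001 m/s.

Δv ≈ 10.0 km/s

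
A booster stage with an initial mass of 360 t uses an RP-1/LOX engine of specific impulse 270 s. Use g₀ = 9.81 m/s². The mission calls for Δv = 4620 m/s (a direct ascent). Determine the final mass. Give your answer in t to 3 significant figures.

v_e = Isp · g₀ = 270 × 9.81 = 2648.7 m/s.
m₀/m_f = exp(Δv / v_e) = exp(4620 / 2648.7) = exp(1.7443) = 5.7216.
m_f = m₀ / 5.7216 = 360 / 5.7216 = 62.9195 t.

final mass ≈ 62.9 t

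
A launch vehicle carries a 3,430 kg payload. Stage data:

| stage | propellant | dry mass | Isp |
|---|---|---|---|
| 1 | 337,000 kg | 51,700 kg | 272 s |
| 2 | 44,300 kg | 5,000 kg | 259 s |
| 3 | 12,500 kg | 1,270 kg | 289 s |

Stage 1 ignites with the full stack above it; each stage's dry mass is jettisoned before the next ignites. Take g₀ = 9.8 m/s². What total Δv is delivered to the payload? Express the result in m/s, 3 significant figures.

Ignition mass of stage 1 = 337,000+51,700 + 44,300+5,000 + 12,500+1,270 + 3,430 = 455,200 kg.
Stage 1: m₀ = 455,200 kg, m_f = 455,200 − 337,000 = 118,200 kg; Δv = 272×9.8×ln(3.851) = 2665.6×1.3484 ≈ 3594 m/s.
Stage 2: m₀ = 66,500 kg, m_f = 66,500 − 44,300 = 22,200 kg; Δv = 259×9.8×ln(2.995) = 2538.2×1.0971 ≈ 2785 m/s.
Stage 3: m₀ = 17,200 kg, m_f = 17,200 − 12,500 = 4,700 kg; Δv = 289×9.8×ln(3.66) = 2832.2×1.2973 ≈ 3674 m/s.
Total Δv = 3594 + 2785 + 3674 = 10053 m/s.

Δv ≈ 10100 m/s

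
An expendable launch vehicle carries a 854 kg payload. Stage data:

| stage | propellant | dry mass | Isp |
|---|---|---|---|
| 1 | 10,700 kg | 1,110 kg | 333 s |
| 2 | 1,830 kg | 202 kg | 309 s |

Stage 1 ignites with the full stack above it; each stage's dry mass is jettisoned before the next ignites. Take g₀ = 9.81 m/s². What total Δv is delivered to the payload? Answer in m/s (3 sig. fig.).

Ignition mass of stage 1 = 10,700+1,110 + 1,830+202 + 854 = 14,696 kg.
Stage 1: m₀ = 14,696 kg, m_f = 14,696 − 10,700 = 3,996 kg; Δv = 333×9.81×ln(3.678) = 3266.7×1.3023 ≈ 4254 m/s.
Stage 2: m₀ = 2,886 kg, m_f = 2,886 − 1,830 = 1,056 kg; Δv = 309×9.81×ln(2.733) = 3031.3×1.0054 ≈ 3048 m/s.
Total Δv = 4254 + 3048 = 7302 m/s.

Δv ≈ 7300 m/s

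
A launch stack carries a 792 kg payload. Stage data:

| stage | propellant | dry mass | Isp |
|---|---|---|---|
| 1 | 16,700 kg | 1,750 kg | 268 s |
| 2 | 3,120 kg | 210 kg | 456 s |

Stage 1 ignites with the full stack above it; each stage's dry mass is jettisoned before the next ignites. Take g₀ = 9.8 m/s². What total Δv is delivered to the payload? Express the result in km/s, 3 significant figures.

Δv ≈ 9.86 km/s

Ignition mass of stage 1 = 16,700+1,750 + 3,120+210 + 792 = 22,572 kg.
Stage 1: m₀ = 22,572 kg, m_f = 22,572 − 16,700 = 5,872 kg; Δv = 268×9.8×ln(3.844) = 2626.4×1.3465 ≈ 3536 m/s.
Stage 2: m₀ = 4,122 kg, m_f = 4,122 − 3,120 = 1,002 kg; Δv = 456×9.8×ln(4.114) = 4468.8×1.4143 ≈ 6320 m/s.
Total Δv = 3536 + 6320 = 9856 m/s.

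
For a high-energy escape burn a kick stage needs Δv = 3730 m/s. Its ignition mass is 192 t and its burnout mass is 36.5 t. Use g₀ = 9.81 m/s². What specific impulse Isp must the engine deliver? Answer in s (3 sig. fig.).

Isp ≈ 229 s

ln(m₀/m_f) = ln(192000/36500) = ln(5.26) = 1.6602.
Rocket equation: v_e = Δv / ln(m₀/m_f) = 3730 / 1.6602 = 2246.7 m/s.
Isp = v_e / g₀ = 2246.7 / 9.81 = 229.0 s.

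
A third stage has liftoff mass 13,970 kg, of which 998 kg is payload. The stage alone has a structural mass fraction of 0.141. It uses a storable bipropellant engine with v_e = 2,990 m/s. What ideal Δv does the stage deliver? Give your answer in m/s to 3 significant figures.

Δv ≈ 4780 m/s

Stage wet mass = m₀ − payload = 13,970 − 998 = 12,972 kg.
Stage dry mass = ε × stage wet mass = 0.141 × 12,972 = 1,829.05 kg.
Burnout mass m_f = stage dry + payload = 1,829.05 + 998 = 2,827.05 kg.
From the ideal rocket equation, Δv = v_e · ln(13,970/2,827.05) = 2990.0 × ln(4.942) = 2990.0 × 1.5977 ≈ 4777 m/s.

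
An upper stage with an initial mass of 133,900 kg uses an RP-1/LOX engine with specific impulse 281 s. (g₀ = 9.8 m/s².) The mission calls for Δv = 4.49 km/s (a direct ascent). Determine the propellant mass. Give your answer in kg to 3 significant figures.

v_e = Isp · g₀ = 281 × 9.8 = 2753.8 m/s.
Rocket equation: m₀/m_f = exp(Δv / v_e) = exp(4490 / 2753.8) = exp(1.6305) = 5.1063.
m_f = 133,900 / 5.1063 = 26,222.5 kg, so propellant = m₀ − m_f = 133,900 − 26,222.5 = 107,677.5 kg.

propellant mass ≈ 108000 kg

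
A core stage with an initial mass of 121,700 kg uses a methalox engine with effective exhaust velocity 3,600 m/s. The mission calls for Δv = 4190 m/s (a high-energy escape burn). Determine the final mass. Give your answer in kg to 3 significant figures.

m₀/m_f = exp(Δv / v_e) = exp(4190 / 3600.0) = exp(1.1639) = 3.2024.
m_f = m₀ / 3.2024 = 121,700 / 3.2024 = 38,002.7 kg.

final mass ≈ 38000 kg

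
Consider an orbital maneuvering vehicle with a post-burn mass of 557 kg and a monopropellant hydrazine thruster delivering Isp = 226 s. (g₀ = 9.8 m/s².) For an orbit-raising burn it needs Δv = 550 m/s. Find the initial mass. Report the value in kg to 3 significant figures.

initial mass ≈ 714 kg

v_e = Isp · g₀ = 226 × 9.8 = 2214.8 m/s.
m₀/m_f = exp(Δv / v_e) = exp(550 / 2214.8) = exp(0.2483) = 1.2819.
m₀ = m_f × 1.2819 = 557 × 1.2819 = 714.018 kg.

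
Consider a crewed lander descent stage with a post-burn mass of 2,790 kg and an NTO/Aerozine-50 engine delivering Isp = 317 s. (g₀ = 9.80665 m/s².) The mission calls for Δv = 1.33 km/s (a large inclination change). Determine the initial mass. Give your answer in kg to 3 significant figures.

v_e = Isp · g₀ = 317 × 9.80665 = 3108.7 m/s.
By the Tsiolkovsky rocket equation, m₀/m_f = exp(Δv / v_e) = exp(1330 / 3108.7) = exp(0.4278) = 1.5339.
m₀ = m_f × 1.5339 = 2,790 × 1.5339 = 4,279.58 kg.

initial mass ≈ 4280 kg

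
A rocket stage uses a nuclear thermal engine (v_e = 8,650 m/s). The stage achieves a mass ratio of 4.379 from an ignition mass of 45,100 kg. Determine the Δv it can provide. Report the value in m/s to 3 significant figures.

Rocket equation: Δv = v_e · ln(4.379) = 8650.0 × 1.4768 ≈ 12774.5 m/s.

Δv ≈ 12800 m/s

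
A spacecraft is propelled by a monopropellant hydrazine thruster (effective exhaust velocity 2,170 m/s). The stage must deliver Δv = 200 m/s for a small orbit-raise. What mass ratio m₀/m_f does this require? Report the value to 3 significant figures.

Rocket equation: m₀/m_f = exp(Δv / v_e) = exp(200 / 2170.0) = exp(0.0922) = 1.0965.

mass ratio ≈ 1.10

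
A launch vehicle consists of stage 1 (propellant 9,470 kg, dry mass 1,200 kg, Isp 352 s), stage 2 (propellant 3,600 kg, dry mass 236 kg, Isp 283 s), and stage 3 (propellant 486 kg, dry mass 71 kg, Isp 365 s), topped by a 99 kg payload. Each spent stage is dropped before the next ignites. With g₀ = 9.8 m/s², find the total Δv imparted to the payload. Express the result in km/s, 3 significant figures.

Δv ≈ 12.7 km/s

Ignition mass of stage 1 = 9,470+1,200 + 3,600+236 + 486+71 + 99 = 15,162 kg.
Stage 1: m₀ = 15,162 kg, m_f = 15,162 − 9,470 = 5,692 kg; Δv = 352×9.8×ln(2.664) = 3449.6×0.9797 ≈ 3380 m/s.
Stage 2: m₀ = 4,492 kg, m_f = 4,492 − 3,600 = 892 kg; Δv = 283×9.8×ln(5.036) = 2773.4×1.6166 ≈ 4483 m/s.
Stage 3: m₀ = 656 kg, m_f = 656 − 486 = 170 kg; Δv = 365×9.8×ln(3.859) = 3577.0×1.3504 ≈ 4830 m/s.
Total Δv = 3380 + 4483 + 4830 = 12693 m/s.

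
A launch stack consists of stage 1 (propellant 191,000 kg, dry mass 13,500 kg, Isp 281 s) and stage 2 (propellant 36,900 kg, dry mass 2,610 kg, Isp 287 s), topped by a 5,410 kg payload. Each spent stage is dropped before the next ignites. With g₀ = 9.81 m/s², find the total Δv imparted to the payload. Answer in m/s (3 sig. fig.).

Δv ≈ 8850 m/s

Ignition mass of stage 1 = 191,000+13,500 + 36,900+2,610 + 5,410 = 249,420 kg.
Stage 1: m₀ = 249,420 kg, m_f = 249,420 − 191,000 = 58,420 kg; Δv = 281×9.81×ln(4.269) = 2756.6×1.4515 ≈ 4001 m/s.
Stage 2: m₀ = 44,920 kg, m_f = 44,920 − 36,900 = 8,020 kg; Δv = 287×9.81×ln(5.601) = 2815.5×1.7229 ≈ 4851 m/s.
Total Δv = 4001 + 4851 = 8852 m/s.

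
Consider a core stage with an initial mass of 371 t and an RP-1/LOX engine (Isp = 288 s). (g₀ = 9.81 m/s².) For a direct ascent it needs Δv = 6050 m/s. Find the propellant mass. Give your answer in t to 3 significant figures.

propellant mass ≈ 327 t

v_e = Isp · g₀ = 288 × 9.81 = 2825.3 m/s.
By the Tsiolkovsky rocket equation, m₀/m_f = exp(Δv / v_e) = exp(6050 / 2825.3) = exp(2.1414) = 8.5112.
m_f = 371 / 8.5112 = 43.5896 t, so propellant = m₀ − m_f = 371 − 43.5896 = 327.4104 t.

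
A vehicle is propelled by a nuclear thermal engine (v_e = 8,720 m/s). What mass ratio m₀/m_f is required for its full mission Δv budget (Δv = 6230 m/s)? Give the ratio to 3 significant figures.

mass ratio ≈ 2.04

Using Δv = v_e ln(m₀/m_f): m₀/m_f = exp(Δv / v_e) = exp(6230 / 8720.0) = exp(0.7144) = 2.0431.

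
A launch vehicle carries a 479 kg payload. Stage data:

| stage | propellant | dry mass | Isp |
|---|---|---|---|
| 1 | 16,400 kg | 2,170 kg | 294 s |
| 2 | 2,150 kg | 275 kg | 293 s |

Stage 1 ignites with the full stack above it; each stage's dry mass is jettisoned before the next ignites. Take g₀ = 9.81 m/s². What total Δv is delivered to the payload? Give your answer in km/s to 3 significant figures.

Ignition mass of stage 1 = 16,400+2,170 + 2,150+275 + 479 = 21,474 kg.
Stage 1: m₀ = 21,474 kg, m_f = 21,474 − 16,400 = 5,074 kg; Δv = 294×9.81×ln(4.232) = 2884.1×1.4427 ≈ 4161 m/s.
Stage 2: m₀ = 2,904 kg, m_f = 2,904 − 2,150 = 754 kg; Δv = 293×9.81×ln(3.851) = 2874.3×1.3485 ≈ 3876 m/s.
Total Δv = 4161 + 3876 = 8037 m/s.

Δv ≈ 8.04 km/s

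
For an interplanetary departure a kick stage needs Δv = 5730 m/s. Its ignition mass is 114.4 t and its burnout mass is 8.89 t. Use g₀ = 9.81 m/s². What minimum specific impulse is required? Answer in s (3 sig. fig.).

Isp ≈ 229 s

ln(m₀/m_f) = ln(114400/8890) = ln(12.87) = 2.5548.
Rocket equation: v_e = Δv / ln(m₀/m_f) = 5730 / 2.5548 = 2242.9 m/s.
Isp = v_e / g₀ = 2242.9 / 9.81 = 228.6 s.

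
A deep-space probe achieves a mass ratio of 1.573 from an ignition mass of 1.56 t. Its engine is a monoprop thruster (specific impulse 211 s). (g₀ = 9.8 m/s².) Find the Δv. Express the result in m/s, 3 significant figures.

Δv ≈ 937 m/s

v_e = Isp · g₀ = 211 × 9.8 = 2067.8 m/s.
By the Tsiolkovsky rocket equation, Δv = v_e · ln(1.573) = 2067.8 × 0.4530 ≈ 936.7 m/s.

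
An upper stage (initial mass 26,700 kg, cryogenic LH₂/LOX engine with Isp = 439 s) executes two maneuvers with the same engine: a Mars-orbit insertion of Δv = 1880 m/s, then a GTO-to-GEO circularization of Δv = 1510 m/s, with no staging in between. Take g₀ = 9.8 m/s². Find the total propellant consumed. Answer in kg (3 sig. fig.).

v_e = Isp · g₀ = 439 × 9.8 = 4302.2 m/s.
After the first burn: m = 26700 × exp(−1880/4302.2) = 26700 × 0.64598 = 17,247.7 kg.
After the second burn: m = 17,247.7 × exp(−1510/4302.2) = 17,247.7 × 0.70400 = 12,142.4 kg.
Total propellant = m₀ − m_final = 26700 − 12,142.4 = 14,557.6 kg.

total propellant consumed ≈ 14600 kg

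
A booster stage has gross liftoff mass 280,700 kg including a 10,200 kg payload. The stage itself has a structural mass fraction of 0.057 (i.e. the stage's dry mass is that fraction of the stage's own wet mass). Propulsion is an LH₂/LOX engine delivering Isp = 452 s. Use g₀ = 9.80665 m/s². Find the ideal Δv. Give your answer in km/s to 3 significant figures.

Stage wet mass = m₀ − payload = 280,700 − 10,200 = 270,500 kg.
Stage dry mass = ε × stage wet mass = 0.057 × 270,500 = 15,418.5 kg.
Burnout mass m_f = stage dry + payload = 15,418.5 + 10,200 = 25,618.5 kg.
v_e = Isp · g₀ = 452 × 9.80665 = 4432.6 m/s.
By the Tsiolkovsky rocket equation, Δv = v_e · ln(280,700/25,618.5) = 4432.6 × ln(10.96) = 4432.6 × 2.3940 ≈ 10612 m/s.

Δv ≈ 10.6 km/s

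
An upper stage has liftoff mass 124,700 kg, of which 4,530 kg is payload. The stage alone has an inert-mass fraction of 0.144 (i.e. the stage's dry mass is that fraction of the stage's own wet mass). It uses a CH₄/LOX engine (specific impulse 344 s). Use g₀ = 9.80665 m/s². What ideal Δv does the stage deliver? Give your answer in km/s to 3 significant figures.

Stage wet mass = m₀ − payload = 124,700 − 4,530 = 120,170 kg.
Stage dry mass = ε × stage wet mass = 0.144 × 120,170 = 17,304.5 kg.
Burnout mass m_f = stage dry + payload = 17,304.5 + 4,530 = 21,834.5 kg.
v_e = Isp · g₀ = 344 × 9.80665 = 3373.5 m/s.
Δv = v_e · ln(124,700/21,834.5) = 3373.5 × ln(5.711) = 3373.5 × 1.7424 ≈ 5878 m/s.

Δv ≈ 5.88 km/s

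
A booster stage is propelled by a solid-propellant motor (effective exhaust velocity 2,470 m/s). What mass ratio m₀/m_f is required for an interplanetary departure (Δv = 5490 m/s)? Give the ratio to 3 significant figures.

mass ratio ≈ 9.23

By the Tsiolkovsky rocket equation, m₀/m_f = exp(Δv / v_e) = exp(5490 / 2470.0) = exp(2.2227) = 9.2320.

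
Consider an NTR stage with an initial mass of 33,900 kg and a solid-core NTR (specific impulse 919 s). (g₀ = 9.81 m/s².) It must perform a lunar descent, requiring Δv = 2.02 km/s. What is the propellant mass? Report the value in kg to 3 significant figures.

propellant mass ≈ 6800 kg

v_e = Isp · g₀ = 919 × 9.81 = 9015.4 m/s.
By the Tsiolkovsky rocket equation, m₀/m_f = exp(Δv / v_e) = exp(2020 / 9015.4) = exp(0.2241) = 1.2511.
m_f = 33,900 / 1.2511 = 27,096.2 kg, so propellant = m₀ − m_f = 33,900 − 27,096.2 = 6,803.8 kg.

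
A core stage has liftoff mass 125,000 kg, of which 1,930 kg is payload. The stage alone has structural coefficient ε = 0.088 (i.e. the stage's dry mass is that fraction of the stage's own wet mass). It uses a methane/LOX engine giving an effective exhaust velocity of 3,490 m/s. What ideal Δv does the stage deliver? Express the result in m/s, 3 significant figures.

Stage wet mass = m₀ − payload = 125,000 − 1,930 = 123,070 kg.
Stage dry mass = ε × stage wet mass = 0.088 × 123,070 = 10,830.2 kg.
Burnout mass m_f = stage dry + payload = 10,830.2 + 1,930 = 12,760.2 kg.
Δv = v_e · ln(125,000/12,760.2) = 3490.0 × ln(9.796) = 3490.0 × 2.2820 ≈ 7964 m/s.

Δv ≈ 7960 m/s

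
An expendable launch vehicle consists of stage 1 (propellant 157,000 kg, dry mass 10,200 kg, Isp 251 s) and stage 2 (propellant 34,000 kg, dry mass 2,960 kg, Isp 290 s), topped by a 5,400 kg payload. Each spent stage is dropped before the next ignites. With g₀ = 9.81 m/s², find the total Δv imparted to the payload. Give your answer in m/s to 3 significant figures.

Ignition mass of stage 1 = 157,000+10,200 + 34,000+2,960 + 5,400 = 209,560 kg.
Stage 1: m₀ = 209,560 kg, m_f = 209,560 − 157,000 = 52,560 kg; Δv = 251×9.81×ln(3.987) = 2462.3×1.3831 ≈ 3406 m/s.
Stage 2: m₀ = 42,360 kg, m_f = 42,360 − 34,000 = 8,360 kg; Δv = 290×9.81×ln(5.067) = 2844.9×1.6227 ≈ 4617 m/s.
Total Δv = 3406 + 4617 = 8023 m/s.

Δv ≈ 8020 m/s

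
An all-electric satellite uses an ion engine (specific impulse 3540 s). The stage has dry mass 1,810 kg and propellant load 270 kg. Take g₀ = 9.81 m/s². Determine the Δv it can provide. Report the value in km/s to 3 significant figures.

v_e = Isp · g₀ = 3540 × 9.81 = 34727.4 m/s.
m₀ = m_dry + m_prop = 1,810 + 270 = 2,080 kg.
Δv = v_e · ln(m₀/m_f) = 34727.4 × ln(1.149) = 34727.4 × 0.1390 ≈ 4828.5 m/s.

Δv ≈ 4.83 km/s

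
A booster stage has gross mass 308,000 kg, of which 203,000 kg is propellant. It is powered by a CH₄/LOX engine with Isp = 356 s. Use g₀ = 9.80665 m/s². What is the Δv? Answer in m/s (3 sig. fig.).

Δv ≈ 3760 m/s

v_e = Isp · g₀ = 356 × 9.80665 = 3491.2 m/s.
m_f = m₀ − m_prop = 308,000 − 203,000 = 105,000 kg.
Rocket equation: Δv = v_e · ln(m₀/m_f) = 3491.2 × ln(2.933) = 3491.2 × 1.0761 ≈ 3757.0 m/s.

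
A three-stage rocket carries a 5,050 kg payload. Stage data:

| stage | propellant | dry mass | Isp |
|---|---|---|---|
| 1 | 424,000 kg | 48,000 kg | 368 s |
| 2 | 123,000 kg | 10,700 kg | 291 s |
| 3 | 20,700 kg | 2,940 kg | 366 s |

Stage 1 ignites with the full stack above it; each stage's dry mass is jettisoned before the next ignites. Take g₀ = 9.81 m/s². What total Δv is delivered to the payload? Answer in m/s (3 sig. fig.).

Ignition mass of stage 1 = 424,000+48,000 + 123,000+10,700 + 20,700+2,940 + 5,050 = 634,390 kg.
Stage 1: m₀ = 634,390 kg, m_f = 634,390 − 424,000 = 210,390 kg; Δv = 368×9.81×ln(3.015) = 3610.1×1.1037 ≈ 3984 m/s.
Stage 2: m₀ = 162,390 kg, m_f = 162,390 − 123,000 = 39,390 kg; Δv = 291×9.81×ln(4.123) = 2854.7×1.4165 ≈ 4044 m/s.
Stage 3: m₀ = 28,690 kg, m_f = 28,690 − 20,700 = 7,990 kg; Δv = 366×9.81×ln(3.591) = 3590.5×1.2784 ≈ 4590 m/s.
Total Δv = 3984 + 4044 + 4590 = 12618 m/s.

Δv ≈ 12600 m/s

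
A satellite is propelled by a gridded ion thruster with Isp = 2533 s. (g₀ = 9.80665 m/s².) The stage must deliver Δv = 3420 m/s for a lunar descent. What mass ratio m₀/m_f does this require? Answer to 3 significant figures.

mass ratio ≈ 1.15

v_e = Isp · g₀ = 2533 × 9.80665 = 24840.2 m/s.
m₀/m_f = exp(Δv / v_e) = exp(3420 / 24840.2) = exp(0.1377) = 1.1476.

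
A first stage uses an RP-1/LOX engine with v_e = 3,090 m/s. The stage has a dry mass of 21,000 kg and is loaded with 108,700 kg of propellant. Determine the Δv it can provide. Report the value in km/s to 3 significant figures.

Δv ≈ 5.63 km/s

m₀ = m_dry + m_prop = 21,000 + 108,700 = 129,700 kg.
Rocket equation: Δv = v_e · ln(m₀/m_f) = 3090.0 × ln(6.176) = 3090.0 × 1.8207 ≈ 5626.0 m/s.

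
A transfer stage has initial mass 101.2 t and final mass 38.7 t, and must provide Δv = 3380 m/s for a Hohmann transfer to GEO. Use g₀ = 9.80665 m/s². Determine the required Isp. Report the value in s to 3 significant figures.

ln(m₀/m_f) = ln(101200/38700) = ln(2.615) = 0.9613.
v_e = Δv / ln(m₀/m_f) = 3380 / 0.9613 = 3516.2 m/s.
Isp = v_e / g₀ = 3516.2 / 9.80665 = 358.6 s.

Isp ≈ 359 s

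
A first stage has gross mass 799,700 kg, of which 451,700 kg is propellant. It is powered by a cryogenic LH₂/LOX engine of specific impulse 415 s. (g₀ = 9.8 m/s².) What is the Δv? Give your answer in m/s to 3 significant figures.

Δv ≈ 3380 m/s

v_e = Isp · g₀ = 415 × 9.8 = 4067.0 m/s.
m_f = m₀ − m_prop = 799,700 − 451,700 = 348,000 kg.
Rocket equation: Δv = v_e · ln(m₀/m_f) = 4067.0 × ln(2.298) = 4067.0 × 0.8320 ≈ 3383.9 m/s.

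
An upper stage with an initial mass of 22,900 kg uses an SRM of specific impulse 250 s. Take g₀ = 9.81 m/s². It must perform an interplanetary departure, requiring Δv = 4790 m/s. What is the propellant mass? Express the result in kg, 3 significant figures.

propellant mass ≈ 19700 kg

v_e = Isp · g₀ = 250 × 9.81 = 2452.5 m/s.
Using Δv = v_e ln(m₀/m_f): m₀/m_f = exp(Δv / v_e) = exp(4790 / 2452.5) = exp(1.9531) = 7.0506.
m_f = 22,900 / 7.0506 = 3,247.95 kg, so propellant = m₀ − m_f = 22,900 − 3,247.95 = 19,652.05 kg.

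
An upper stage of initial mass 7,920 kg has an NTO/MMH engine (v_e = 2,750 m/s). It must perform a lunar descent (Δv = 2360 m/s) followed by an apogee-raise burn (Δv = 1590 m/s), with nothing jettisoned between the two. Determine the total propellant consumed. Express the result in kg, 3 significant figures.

total propellant consumed ≈ 6040 kg

After the first burn: m = 7920 × exp(−2360/2750.0) = 7920 × 0.42393 = 3,357.53 kg.
After the second burn: m = 3,357.53 × exp(−1590/2750.0) = 3,357.53 × 0.56092 = 1,883.31 kg.
Total propellant = m₀ − m_final = 7920 − 1,883.31 = 6,036.69 kg.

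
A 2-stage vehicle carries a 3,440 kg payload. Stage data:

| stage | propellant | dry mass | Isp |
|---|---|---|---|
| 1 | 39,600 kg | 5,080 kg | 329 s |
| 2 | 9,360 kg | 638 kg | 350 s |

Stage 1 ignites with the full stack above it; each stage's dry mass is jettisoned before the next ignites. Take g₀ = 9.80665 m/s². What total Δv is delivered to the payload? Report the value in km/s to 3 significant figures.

Δv ≈ 7.78 km/s

Ignition mass of stage 1 = 39,600+5,080 + 9,360+638 + 3,440 = 58,118 kg.
Stage 1: m₀ = 58,118 kg, m_f = 58,118 − 39,600 = 18,518 kg; Δv = 329×9.80665×ln(3.138) = 3226.4×1.1437 ≈ 3690 m/s.
Stage 2: m₀ = 13,438 kg, m_f = 13,438 − 9,360 = 4,078 kg; Δv = 350×9.80665×ln(3.295) = 3432.3×1.1925 ≈ 4093 m/s.
Total Δv = 3690 + 4093 = 7783 m/s.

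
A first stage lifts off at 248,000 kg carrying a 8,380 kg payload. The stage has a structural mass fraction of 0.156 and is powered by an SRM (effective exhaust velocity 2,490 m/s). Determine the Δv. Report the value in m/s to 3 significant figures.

Stage wet mass = m₀ − payload = 248,000 − 8,380 = 239,620 kg.
Stage dry mass = ε × stage wet mass = 0.156 × 239,620 = 37,380.7 kg.
Burnout mass m_f = stage dry + payload = 37,380.7 + 8,380 = 45,760.7 kg.
Rocket equation: Δv = v_e · ln(248,000/45,760.7) = 2490.0 × ln(5.419) = 2490.0 × 1.6900 ≈ 4208 m/s.

Δv ≈ 4210 m/s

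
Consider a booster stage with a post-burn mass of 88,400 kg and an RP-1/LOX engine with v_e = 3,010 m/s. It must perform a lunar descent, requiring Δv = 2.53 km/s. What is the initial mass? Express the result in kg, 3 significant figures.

Using Δv = v_e ln(m₀/m_f): m₀/m_f = exp(Δv / v_e) = exp(2530 / 3010.0) = exp(0.8405) = 2.3176.
m₀ = m_f × 2.3176 = 88,400 × 2.3176 = 204,876 kg.

initial mass ≈ 205000 kg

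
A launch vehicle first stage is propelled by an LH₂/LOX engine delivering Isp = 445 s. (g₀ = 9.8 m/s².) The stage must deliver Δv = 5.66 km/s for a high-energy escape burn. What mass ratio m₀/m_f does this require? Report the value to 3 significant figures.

v_e = Isp · g₀ = 445 × 9.8 = 4361.0 m/s.
Using Δv = v_e ln(m₀/m_f): m₀/m_f = exp(Δv / v_e) = exp(5660 / 4361.0) = exp(1.2979) = 3.6615.

mass ratio ≈ 3.66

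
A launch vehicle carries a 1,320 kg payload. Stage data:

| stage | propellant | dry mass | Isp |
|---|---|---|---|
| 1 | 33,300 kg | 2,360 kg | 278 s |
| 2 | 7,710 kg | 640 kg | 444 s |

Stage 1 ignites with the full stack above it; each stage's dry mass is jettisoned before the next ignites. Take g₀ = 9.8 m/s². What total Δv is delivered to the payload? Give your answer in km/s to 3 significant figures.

Ignition mass of stage 1 = 33,300+2,360 + 7,710+640 + 1,320 = 45,330 kg.
Stage 1: m₀ = 45,330 kg, m_f = 45,330 − 33,300 = 12,030 kg; Δv = 278×9.8×ln(3.768) = 2724.4×1.3266 ≈ 3614 m/s.
Stage 2: m₀ = 9,670 kg, m_f = 9,670 − 7,710 = 1,960 kg; Δv = 444×9.8×ln(4.934) = 4351.2×1.5961 ≈ 6945 m/s.
Total Δv = 3614 + 6945 = 10559 m/s.

Δv ≈ 10.6 km/s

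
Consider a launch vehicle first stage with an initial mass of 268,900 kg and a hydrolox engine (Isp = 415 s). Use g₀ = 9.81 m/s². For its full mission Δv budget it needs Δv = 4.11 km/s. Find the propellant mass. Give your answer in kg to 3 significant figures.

propellant mass ≈ 171000 kg

v_e = Isp · g₀ = 415 × 9.81 = 4071.2 m/s.
From the ideal rocket equation, m₀/m_f = exp(Δv / v_e) = exp(4110 / 4071.2) = exp(1.0095) = 2.7443.
m_f = 268,900 / 2.7443 = 97,984.9 kg, so propellant = m₀ − m_f = 268,900 − 97,984.9 = 170,915.1 kg.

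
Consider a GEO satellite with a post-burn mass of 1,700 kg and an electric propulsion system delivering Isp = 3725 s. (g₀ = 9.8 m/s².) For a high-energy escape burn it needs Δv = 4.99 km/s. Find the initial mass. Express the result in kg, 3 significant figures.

v_e = Isp · g₀ = 3725 × 9.8 = 36505.0 m/s.
By the Tsiolkovsky rocket equation, m₀/m_f = exp(Δv / v_e) = exp(4990 / 36505.0) = exp(0.1367) = 1.1465.
m₀ = m_f × 1.1465 = 1,700 × 1.1465 = 1,949.05 kg.

initial mass ≈ 1950 kg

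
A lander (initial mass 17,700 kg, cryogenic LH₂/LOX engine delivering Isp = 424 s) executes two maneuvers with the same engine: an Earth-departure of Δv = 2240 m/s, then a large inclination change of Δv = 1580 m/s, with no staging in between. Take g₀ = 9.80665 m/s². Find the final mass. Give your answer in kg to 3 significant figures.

v_e = Isp · g₀ = 424 × 9.80665 = 4158.0 m/s.
After the first burn: m = 17700 × exp(−2240/4158.0) = 17700 × 0.58350 = 10,328 kg.
After the second burn: m = 10,328 × exp(−1580/4158.0) = 10,328 × 0.68387 = 7,063.01 kg.

final mass ≈ 7060 kg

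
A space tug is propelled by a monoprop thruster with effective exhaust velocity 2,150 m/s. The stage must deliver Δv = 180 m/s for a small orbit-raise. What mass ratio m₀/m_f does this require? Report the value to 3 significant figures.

mass ratio ≈ 1.09

m₀/m_f = exp(Δv / v_e) = exp(180 / 2150.0) = exp(0.0837) = 1.0873.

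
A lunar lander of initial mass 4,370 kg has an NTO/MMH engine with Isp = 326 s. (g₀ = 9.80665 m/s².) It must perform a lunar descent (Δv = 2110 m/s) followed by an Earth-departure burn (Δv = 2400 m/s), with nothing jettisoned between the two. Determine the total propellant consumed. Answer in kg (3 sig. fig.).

total propellant consumed ≈ 3300 kg

v_e = Isp · g₀ = 326 × 9.80665 = 3197.0 m/s.
After the first burn: m = 4370 × exp(−2110/3197.0) = 4370 × 0.51685 = 2,258.63 kg.
After the second burn: m = 2,258.63 × exp(−2400/3197.0) = 2,258.63 × 0.47203 = 1,066.14 kg.
Total propellant = m₀ − m_final = 4370 − 1,066.14 = 3,303.86 kg.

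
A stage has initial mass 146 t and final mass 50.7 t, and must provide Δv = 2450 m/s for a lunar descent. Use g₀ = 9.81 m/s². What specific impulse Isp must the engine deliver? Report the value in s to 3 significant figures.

Isp ≈ 236 s

ln(m₀/m_f) = ln(146000/50700) = ln(2.88) = 1.0577.
v_e = Δv / ln(m₀/m_f) = 2450 / 1.0577 = 2316.4 m/s.
Isp = v_e / g₀ = 2316.4 / 9.81 = 236.1 s.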